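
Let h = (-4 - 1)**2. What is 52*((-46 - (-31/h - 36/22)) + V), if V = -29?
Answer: -1031368/275 ≈ -3750.4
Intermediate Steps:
h = 25 (h = (-5)**2 = 25)
52*((-46 - (-31/h - 36/22)) + V) = 52*((-46 - (-31/25 - 36/22)) - 29) = 52*((-46 - (-31*1/25 - 36*1/22)) - 29) = 52*((-46 - (-31/25 - 18/11)) - 29) = 52*((-46 - 1*(-791/275)) - 29) = 52*((-46 + 791/275) - 29) = 52*(-11859/275 - 29) = 52*(-19834/275) = -1031368/275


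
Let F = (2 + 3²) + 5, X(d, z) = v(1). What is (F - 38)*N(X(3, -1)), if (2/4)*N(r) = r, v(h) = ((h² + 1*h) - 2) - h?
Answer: 44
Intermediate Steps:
v(h) = -2 + h² (v(h) = ((h² + h) - 2) - h = ((h + h²) - 2) - h = (-2 + h + h²) - h = -2 + h²)
X(d, z) = -1 (X(d, z) = -2 + 1² = -2 + 1 = -1)
N(r) = 2*r
F = 16 (F = (2 + 9) + 5 = 11 + 5 = 16)
(F - 38)*N(X(3, -1)) = (16 - 38)*(2*(-1)) = -22*(-2) = 44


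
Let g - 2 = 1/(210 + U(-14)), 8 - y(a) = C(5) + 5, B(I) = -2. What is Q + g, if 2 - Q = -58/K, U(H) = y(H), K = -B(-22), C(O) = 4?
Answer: 6898/209 ≈ 33.005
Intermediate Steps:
y(a) = -1 (y(a) = 8 - (4 + 5) = 8 - 1*9 = 8 - 9 = -1)
K = 2 (K = -1*(-2) = 2)
U(H) = -1
Q = 31 (Q = 2 - (-58)/2 = 2 - 1*(-29) = 2 + 29 = 31)
g = 419/209 (g = 2 + 1/(210 - 1) = 2 + 1/209 = 419/209 ≈ 2.0048)
Q + g = 31 + 419/209 = 6898/209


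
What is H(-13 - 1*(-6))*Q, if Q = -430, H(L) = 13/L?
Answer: 5590/7 ≈ 798.57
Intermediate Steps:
H(-13 - 1*(-6))*Q = (13/(-13 - 1*(-6)))*(-430) = (13/(-13 + 6))*(-430) = (13/(-7))*(-430) = (13*(-⅐))*(-430) = -13/7*(-430) = 5590/7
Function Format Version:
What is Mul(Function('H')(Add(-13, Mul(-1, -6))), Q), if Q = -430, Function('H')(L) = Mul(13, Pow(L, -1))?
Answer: Rational(5590, 7) ≈ 798.57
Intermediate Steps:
Mul(Function('H')(Add(-13, Mul(-1, -6))), Q) = Mul(Mul(13, Pow(Add(-13, Mul(-1, -6)), -1)), -430) = Mul(Mul(13, Pow(Add(-13, 6), -1)), -430) = Mul(Mul(13, Pow(-7, -1)), -430) = Mul(Mul(13, Rational(-1, 7)), -430) = Mul(Rational(-13, 7), -430) = Rational(5590, 7)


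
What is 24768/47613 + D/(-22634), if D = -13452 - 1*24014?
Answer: 390744595/179612107 ≈ 2.1755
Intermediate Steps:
D = -37466 (D = -13452 - 24014 = -37466)
24768/47613 + D/(-22634) = 24768/47613 - 37466/(-22634) = 24768*(1/47613) - 37466*(-1/22634) = 8256/15871 + 18733/11317 = 390744595/179612107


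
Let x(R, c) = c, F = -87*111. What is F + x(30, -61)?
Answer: -9718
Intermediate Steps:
F = -9657
F + x(30, -61) = -9657 - 61 = -9718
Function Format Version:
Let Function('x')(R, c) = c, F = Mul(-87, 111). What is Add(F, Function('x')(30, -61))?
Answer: -9718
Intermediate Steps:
F = -9657
Add(F, Function('x')(30, -61)) = Add(-9657, -61) = -9718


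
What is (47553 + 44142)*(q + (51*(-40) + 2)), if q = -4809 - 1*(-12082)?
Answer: 480023325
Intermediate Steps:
q = 7273 (q = -4809 + 12082 = 7273)
(47553 + 44142)*(q + (51*(-40) + 2)) = (47553 + 44142)*(7273 + (51*(-40) + 2)) = 91695*(7273 + (-2040 + 2)) = 91695*(7273 - 2038) = 91695*5235 = 480023325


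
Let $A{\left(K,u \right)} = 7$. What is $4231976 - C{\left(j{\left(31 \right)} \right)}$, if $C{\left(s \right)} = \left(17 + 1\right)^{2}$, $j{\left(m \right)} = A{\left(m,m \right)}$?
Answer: $4231652$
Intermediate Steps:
$j{\left(m \right)} = 7$
$C{\left(s \right)} = 324$ ($C{\left(s \right)} = 18^{2} = 324$)
$4231976 - C{\left(j{\left(31 \right)} \right)} = 4231976 - 324 = 4231652$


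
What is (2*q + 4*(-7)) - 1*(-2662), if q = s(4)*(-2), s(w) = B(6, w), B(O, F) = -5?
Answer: 2654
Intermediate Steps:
s(w) = -5
q = 10 (q = -5*(-2) = 10)
(2*q + 4*(-7)) - 1*(-2662) = (2*10 + 4*(-7)) - 1*(-2662) = (20 - 28) + 2662 = -8 + 2662 = 2654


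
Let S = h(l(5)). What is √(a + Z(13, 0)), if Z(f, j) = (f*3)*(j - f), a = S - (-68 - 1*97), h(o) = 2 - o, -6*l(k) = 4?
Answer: I*√3054/3 ≈ 18.421*I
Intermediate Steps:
l(k) = -⅔ (l(k) = -⅙*4 = -⅔)
S = 8/3 (S = 2 - 1*(-⅔) = 2 + ⅔ = 8/3 ≈ 2.6667)
a = 503/3 (a = 8/3 - (-68 - 1*97) = 8/3 - (-68 - 97) = 8/3 - 1*(-165) = 8/3 + 165 = 503/3 ≈ 167.67)
Z(f, j) = 3*f*(j - f) (Z(f, j) = (3*f)*(j - f) = 3*f*(j - f))
√(a + Z(13, 0)) = √(503/3 + 3*13*(0 - 1*13)) = √(503/3 + 3*13*(0 - 13)) = √(503/3 + 3*13*(-13)) = √(503/3 - 507) = √(-1018/3) = I*√3054/3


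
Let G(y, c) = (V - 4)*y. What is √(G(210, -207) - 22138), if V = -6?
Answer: I*√24238 ≈ 155.69*I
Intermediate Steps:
G(y, c) = -10*y (G(y, c) = (-6 - 4)*y = -10*y)
√(G(210, -207) - 22138) = √(-10*210 - 22138) = √(-2100 - 22138) = √(-24238) = I*√24238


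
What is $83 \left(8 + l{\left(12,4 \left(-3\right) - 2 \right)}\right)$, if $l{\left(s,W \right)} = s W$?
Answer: $-13280$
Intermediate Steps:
$l{\left(s,W \right)} = W s$
$83 \left(8 + l{\left(12,4 \left(-3\right) - 2 \right)}\right) = 83 \left(8 + \left(4 \left(-3\right) - 2\right) 12\right) = 83 \left(8 + \left(-12 - 2\right) 12\right) = 83 \left(8 - 168\right) = 83 \left(-160\right) = -13280$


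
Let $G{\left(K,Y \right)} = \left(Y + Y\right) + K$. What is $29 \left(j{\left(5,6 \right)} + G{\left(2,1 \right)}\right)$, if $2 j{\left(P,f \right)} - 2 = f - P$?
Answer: $\frac{319}{2} \approx 159.5$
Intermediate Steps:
$j{\left(P,f \right)} = 1 + \frac{f}{2} - \frac{P}{2}$ ($j{\left(P,f \right)} = 1 + \frac{f - P}{2} = 1 - \left(\frac{P}{2} - \frac{f}{2}\right) = 1 + \frac{f}{2} - \frac{P}{2}$)
$G{\left(K,Y \right)} = K + 2 Y$ ($G{\left(K,Y \right)} = 2 Y + K = K + 2 Y$)
$29 \left(j{\left(5,6 \right)} + G{\left(2,1 \right)}\right) = 29 \left(\left(1 + \frac{1}{2} \cdot 6 - \frac{5}{2}\right) + \left(2 + 2 \cdot 1\right)\right) = 29 \left(\left(1 + 3 - \frac{5}{2}\right) + \left(2 + 2\right)\right) = 29 \left(\frac{3}{2} + 4\right) = 29 \cdot \frac{11}{2} = \frac{319}{2}$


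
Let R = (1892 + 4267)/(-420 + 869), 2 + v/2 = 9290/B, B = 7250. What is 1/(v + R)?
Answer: 325525/3997417 ≈ 0.081434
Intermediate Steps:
v = -1042/725 (v = -4 + 2*(9290/7250) = -4 + 2*(9290*(1/7250)) = -4 + 2*(929/725) = -4 + 1858/725 = -1042/725 ≈ -1.4372)
R = 6159/449 ≈ 13.717
1/(v + R) = 1/(-1042/725 + 6159/449) = 1/(3997417/325525) = 325525/3997417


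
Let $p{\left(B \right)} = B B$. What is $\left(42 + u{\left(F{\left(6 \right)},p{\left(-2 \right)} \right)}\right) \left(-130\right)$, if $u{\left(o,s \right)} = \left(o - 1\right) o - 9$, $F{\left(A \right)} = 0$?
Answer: $-4290$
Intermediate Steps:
$p{\left(B \right)} = B^{2}$
$u{\left(o,s \right)} = -9 + o \left(-1 + o\right)$ ($u{\left(o,s \right)} = \left(o - 1\right) o - 9 = \left(-1 + o\right) o - 9 = o \left(-1 + o\right) - 9 = -9 + o \left(-1 + o\right)$)
$\left(42 + u{\left(F{\left(6 \right)},p{\left(-2 \right)} \right)}\right) \left(-130\right) = \left(42 - \left(9 - 0^{2}\right)\right) \left(-130\right) = \left(42 + \left(-9 + 0 + 0\right)\right) \left(-130\right) = \left(42 - 9\right) \left(-130\right) = 33 \left(-130\right) = -4290$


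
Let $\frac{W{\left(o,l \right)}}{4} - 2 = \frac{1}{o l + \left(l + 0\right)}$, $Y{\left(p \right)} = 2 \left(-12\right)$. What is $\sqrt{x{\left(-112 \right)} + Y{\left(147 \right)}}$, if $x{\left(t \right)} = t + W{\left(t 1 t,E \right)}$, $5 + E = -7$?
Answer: $\frac{i \sqrt{181298370435}}{37635} \approx 11.314 i$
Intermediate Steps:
$E = -12$ ($E = -5 - 7 = -12$)
$Y{\left(p \right)} = -24$
$W{\left(o,l \right)} = 8 + \frac{4}{l + l o}$ ($W{\left(o,l \right)} = 8 + \frac{4}{o l + \left(l + 0\right)} = 8 + \frac{4}{l o + l} = 8 + \frac{4}{l + l o}$)
$x{\left(t \right)} = t - \frac{-23 - 24 t^{2}}{3 \left(1 + t^{2}\right)}$ ($x{\left(t \right)} = t + \frac{4 \left(1 + 2 \left(-12\right) + 2 \left(-12\right) t 1 t\right)}{\left(-12\right) \left(1 + t 1 t\right)} = t + 4 \left(- \frac{1}{12}\right) \frac{1}{1 + t t} \left(1 - 24 + 2 \left(-12\right) t t\right) = t + 4 \left(- \frac{1}{12}\right) \frac{1}{1 + t^{2}} \left(1 - 24 + 2 \left(-12\right) t^{2}\right) = t + 4 \left(- \frac{1}{12}\right) \frac{1}{1 + t^{2}} \left(1 - 24 - 24 t^{2}\right) = t + 4 \left(- \frac{1}{12}\right) \frac{1}{1 + t^{2}} \left(-23 - 24 t^{2}\right) = t - \frac{-23 - 24 t^{2}}{3 \left(1 + t^{2}\right)}$)
$\sqrt{x{\left(-112 \right)} + Y{\left(147 \right)}} = \sqrt{\frac{\frac{23}{3} + 8 \left(-112\right)^{2} - 112 \left(1 + \left(-112\right)^{2}\right)}{1 + \left(-112\right)^{2}} - 24} = \sqrt{\frac{\frac{23}{3} + 8 \cdot 12544 - 112 \left(1 + 12544\right)}{1 + 12544} - 24} = \sqrt{\frac{\frac{23}{3} + 100352 - 1405040}{12545} - 24} = \sqrt{\frac{1}{12545} \left(- \frac{3914041}{3}\right) - 24} = \sqrt{- \frac{3914041}{37635} - 24} = \sqrt{- \frac{4817281}{37635}} = \frac{i \sqrt{181298370435}}{37635}$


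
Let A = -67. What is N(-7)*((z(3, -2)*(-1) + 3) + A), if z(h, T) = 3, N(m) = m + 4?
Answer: 201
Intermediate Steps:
N(m) = 4 + m
N(-7)*((z(3, -2)*(-1) + 3) + A) = (4 - 7)*((3*(-1) + 3) - 67) = -3*((-3 + 3) - 67) = -3*(0 - 67) = -3*(-67) = 201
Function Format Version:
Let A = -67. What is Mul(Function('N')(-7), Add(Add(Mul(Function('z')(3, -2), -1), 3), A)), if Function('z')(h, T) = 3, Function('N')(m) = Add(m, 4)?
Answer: 201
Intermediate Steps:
Function('N')(m) = Add(4, m)
Mul(Function('N')(-7), Add(Add(Mul(Function('z')(3, -2), -1), 3), A)) = Mul(Add(4, -7), Add(Add(Mul(3, -1), 3), -67)) = Mul(-3, Add(Add(-3, 3), -67)) = Mul(-3, Add(0, -67)) = Mul(-3, -67) = 201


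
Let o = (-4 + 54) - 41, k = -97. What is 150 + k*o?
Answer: -723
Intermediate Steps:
o = 9 (o = 50 - 41 = 9)
150 + k*o = 150 - 97*9 = 150 - 873 = -723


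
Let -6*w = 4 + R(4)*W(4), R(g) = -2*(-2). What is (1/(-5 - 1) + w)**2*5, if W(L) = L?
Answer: 245/4 ≈ 61.250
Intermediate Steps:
R(g) = 4
w = -10/3 (w = -(4 + 4*4)/6 = -(4 + 16)/6 = -1/6*20 = -10/3 ≈ -3.3333)
(1/(-5 - 1) + w)**2*5 = (1/(-5 - 1) - 10/3)**2*5 = (1/(-6) - 10/3)**2*5 = (-1/6 - 10/3)**2*5 = (-7/2)**2*5 = (49/4)*5 = 245/4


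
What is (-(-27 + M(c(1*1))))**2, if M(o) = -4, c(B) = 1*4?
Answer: 961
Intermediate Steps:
c(B) = 4
(-(-27 + M(c(1*1))))**2 = (-(-27 - 4))**2 = (-1*(-31))**2 = 31**2 = 961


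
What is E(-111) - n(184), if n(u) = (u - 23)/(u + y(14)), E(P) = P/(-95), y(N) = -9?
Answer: 118/475 ≈ 0.24842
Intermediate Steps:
E(P) = -P/95 (E(P) = P*(-1/95) = -P/95)
n(u) = (-23 + u)/(-9 + u) (n(u) = (u - 23)/(u - 9) = (-23 + u)/(-9 + u))
E(-111) - n(184) = -1/95*(-111) - (-23 + 184)/(-9 + 184) = 111/95 - 161/175 = 111/95 - 1*23/25 = 111/95 - 23/25 = 118/475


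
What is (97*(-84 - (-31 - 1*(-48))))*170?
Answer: -1665490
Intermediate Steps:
(97*(-84 - (-31 - 1*(-48))))*170 = (97*(-84 - (-31 + 48)))*170 = (97*(-84 - 1*17))*170 = (97*(-84 - 17))*170 = (97*(-101))*170 = -9797*170 = -1665490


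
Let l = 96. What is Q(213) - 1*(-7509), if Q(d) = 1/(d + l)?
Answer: 2320282/309 ≈ 7509.0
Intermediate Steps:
Q(d) = 1/(96 + d) (Q(d) = 1/(d + 96) = 1/(96 + d))
Q(213) - 1*(-7509) = 1/(96 + 213) - 1*(-7509) = 1/309 + 7509 = 2320282/309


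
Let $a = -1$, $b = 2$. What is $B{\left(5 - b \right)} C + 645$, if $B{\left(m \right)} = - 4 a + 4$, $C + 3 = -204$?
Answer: $-1011$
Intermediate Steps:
$C = -207$ ($C = -3 - 204 = -207$)
$B{\left(m \right)} = 8$ ($B{\left(m \right)} = \left(-4\right) \left(-1\right) + 4 = 4 + 4 = 8$)
$B{\left(5 - b \right)} C + 645 = 8 \left(-207\right) + 645 = -1656 + 645 = -1011$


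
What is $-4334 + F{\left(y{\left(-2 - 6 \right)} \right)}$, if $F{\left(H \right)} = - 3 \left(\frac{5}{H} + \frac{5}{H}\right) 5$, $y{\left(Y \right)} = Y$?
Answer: $- \frac{17261}{4} \approx -4315.3$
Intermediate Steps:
$F{\left(H \right)} = - \frac{150}{H}$ ($F{\left(H \right)} = - 3 \frac{10}{H} 5 = - \frac{30}{H} 5 = - \frac{150}{H}$)
$-4334 + F{\left(y{\left(-2 - 6 \right)} \right)} = -4334 - \frac{150}{-2 - 6} = -4334 - \frac{150}{-8} = -4334 - - \frac{75}{4} = -4334 + \frac{75}{4} = - \frac{17261}{4}$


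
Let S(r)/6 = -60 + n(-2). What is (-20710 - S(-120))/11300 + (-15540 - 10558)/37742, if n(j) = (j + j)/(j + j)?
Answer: -1176088/471775 ≈ -2.4929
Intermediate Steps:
n(j) = 1 (n(j) = (2*j)/((2*j)) = (2*j)*(1/(2*j)) = 1)
S(r) = -354 (S(r) = 6*(-60 + 1) = 6*(-59) = -354)
(-20710 - S(-120))/11300 + (-15540 - 10558)/37742 = (-20710 - 1*(-354))/11300 + (-15540 - 10558)/37742 = (-20710 + 354)*(1/11300) - 26098*1/37742 = -20356*1/11300 - 13049/18871 = -5089/2825 - 13049/18871 = -1176088/471775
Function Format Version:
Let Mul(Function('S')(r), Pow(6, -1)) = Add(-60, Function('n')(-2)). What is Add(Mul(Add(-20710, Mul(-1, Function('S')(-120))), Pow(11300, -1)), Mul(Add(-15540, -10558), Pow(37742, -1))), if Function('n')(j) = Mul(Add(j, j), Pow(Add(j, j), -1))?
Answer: Rational(-1176088, 471775) ≈ -2.4929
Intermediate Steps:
Function('n')(j) = 1 (Function('n')(j) = Mul(Mul(2, j), Pow(Mul(2, j), -1)) = Mul(Mul(2, j), Mul(Rational(1, 2), Pow(j, -1))) = 1)
Function('S')(r) = -354 (Function('S')(r) = Mul(6, Add(-60, 1)) = Mul(6, -59) = -354)
Add(Mul(Add(-20710, Mul(-1, Function('S')(-120))), Pow(11300, -1)), Mul(Add(-15540, -10558), Pow(37742, -1))) = Add(Mul(Add(-20710, Mul(-1, -354)), Pow(11300, -1)), Mul(Add(-15540, -10558), Pow(37742, -1))) = Add(Mul(Add(-20710, 354), Rational(1, 11300)), Mul(-26098, Rational(1, 37742))) = Add(Mul(-20356, Rational(1, 11300)), Rational(-13049, 18871)) = Add(Rational(-5089, 2825), Rational(-13049, 18871)) = Rational(-1176088, 471775)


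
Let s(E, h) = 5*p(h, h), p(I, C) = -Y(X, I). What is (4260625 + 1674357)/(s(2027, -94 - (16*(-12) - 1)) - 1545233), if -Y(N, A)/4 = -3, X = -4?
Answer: -5934982/1545293 ≈ -3.8407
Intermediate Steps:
Y(N, A) = 12 (Y(N, A) = -4*(-3) = 12)
p(I, C) = -12 (p(I, C) = -1*12 = -12)
s(E, h) = -60 (s(E, h) = 5*(-12) = -60)
(4260625 + 1674357)/(s(2027, -94 - (16*(-12) - 1)) - 1545233) = (4260625 + 1674357)/(-60 - 1545233) = 5934982/(-1545293) = 5934982*(-1/1545293) = -5934982/1545293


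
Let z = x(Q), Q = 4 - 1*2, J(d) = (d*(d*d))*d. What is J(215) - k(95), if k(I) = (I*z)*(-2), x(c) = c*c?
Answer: 2136751385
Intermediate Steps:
J(d) = d⁴ (J(d) = (d*d²)*d = d³*d = d⁴)
Q = 2 (Q = 4 - 2 = 2)
x(c) = c²
z = 4 (z = 2² = 4)
k(I) = -8*I (k(I) = (I*4)*(-2) = (4*I)*(-2) = -8*I)
J(215) - k(95) = 215⁴ - (-8)*95 = 2136750625 - 1*(-760) = 2136750625 + 760 = 2136751385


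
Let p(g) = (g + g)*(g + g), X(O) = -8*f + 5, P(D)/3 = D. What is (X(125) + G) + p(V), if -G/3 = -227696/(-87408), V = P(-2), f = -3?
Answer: 300802/1821 ≈ 165.19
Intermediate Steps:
P(D) = 3*D
V = -6 (V = 3*(-2) = -6)
X(O) = 29 (X(O) = -8*(-3) + 5 = 24 + 5 = 29)
G = -14231/1821 (G = -(-683088)/(-87408) = -(-683088)*(-1)/87408 = -3*14231/5463 = -14231/1821 ≈ -7.8149)
p(g) = 4*g² (p(g) = (2*g)*(2*g) = 4*g²)
(X(125) + G) + p(V) = (29 - 14231/1821) + 4*(-6)² = 38578/1821 + 4*36 = 38578/1821 + 144 = 300802/1821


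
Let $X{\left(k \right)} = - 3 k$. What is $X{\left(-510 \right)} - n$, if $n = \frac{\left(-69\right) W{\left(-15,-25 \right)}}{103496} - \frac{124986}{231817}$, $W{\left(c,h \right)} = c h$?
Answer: $\frac{36726896130891}{23992132232} \approx 1530.8$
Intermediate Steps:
$n = - \frac{18933815931}{23992132232}$ ($n = \frac{\left(-69\right) \left(\left(-15\right) \left(-25\right)\right)}{103496} - \frac{124986}{231817} = \left(-69\right) 375 \cdot \frac{1}{103496} - \frac{124986}{231817} = \left(-25875\right) \frac{1}{103496} - \frac{124986}{231817} = - \frac{25875}{103496} - \frac{124986}{231817} = - \frac{18933815931}{23992132232} \approx -0.78917$)
$X{\left(-510 \right)} - n = \left(-3\right) \left(-510\right) - - \frac{18933815931}{23992132232} = 1530 + \frac{18933815931}{23992132232} = \frac{36726896130891}{23992132232}$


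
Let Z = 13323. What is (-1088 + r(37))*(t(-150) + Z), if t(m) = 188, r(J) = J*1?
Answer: -14200061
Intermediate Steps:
r(J) = J
(-1088 + r(37))*(t(-150) + Z) = (-1088 + 37)*(188 + 13323) = -1051*13511 = -14200061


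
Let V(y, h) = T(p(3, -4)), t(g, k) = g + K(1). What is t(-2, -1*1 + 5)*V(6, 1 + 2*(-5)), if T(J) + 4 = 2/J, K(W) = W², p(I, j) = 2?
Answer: 3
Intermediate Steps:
t(g, k) = 1 + g (t(g, k) = g + 1² = g + 1 = 1 + g)
T(J) = -4 + 2/J
V(y, h) = -3 (V(y, h) = -4 + 2/2 = -4 + 2*(½) = -4 + 1 = -3)
t(-2, -1*1 + 5)*V(6, 1 + 2*(-5)) = (1 - 2)*(-3) = -1*(-3) = 3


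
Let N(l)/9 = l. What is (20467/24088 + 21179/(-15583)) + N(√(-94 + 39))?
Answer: -191222491/375363304 + 9*I*√55 ≈ -0.50943 + 66.746*I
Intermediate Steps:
N(l) = 9*l
(20467/24088 + 21179/(-15583)) + N(√(-94 + 39)) = (20467/24088 + 21179/(-15583)) + 9*√(-94 + 39) = (20467*(1/24088) + 21179*(-1/15583)) + 9*√(-55) = (20467/24088 - 21179/15583) + 9*(I*√55) = -191222491/375363304 + 9*I*√55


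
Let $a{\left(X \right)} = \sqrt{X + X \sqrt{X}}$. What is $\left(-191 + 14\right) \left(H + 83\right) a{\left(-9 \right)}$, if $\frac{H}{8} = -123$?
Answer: $478431 \sqrt{-1 - 3 i} \approx 4.9746 \cdot 10^{5} - 6.9019 \cdot 10^{5} i$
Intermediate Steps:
$H = -984$ ($H = 8 \left(-123\right) = -984$)
$a{\left(X \right)} = \sqrt{X + X^{\frac{3}{2}}}$
$\left(-191 + 14\right) \left(H + 83\right) a{\left(-9 \right)} = \left(-191 + 14\right) \left(-984 + 83\right) \sqrt{-9 + \left(-9\right)^{\frac{3}{2}}} = \left(-177\right) \left(-901\right) \sqrt{-9 - 27 i} = 159477 \sqrt{-9 - 27 i}$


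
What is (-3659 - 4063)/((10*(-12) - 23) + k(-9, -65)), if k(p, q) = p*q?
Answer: -297/17 ≈ -17.471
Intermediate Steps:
(-3659 - 4063)/((10*(-12) - 23) + k(-9, -65)) = (-3659 - 4063)/((10*(-12) - 23) - 9*(-65)) = -7722/((-120 - 23) + 585) = -7722/(-143 + 585) = -7722/442 = -7722*1/442 = -297/17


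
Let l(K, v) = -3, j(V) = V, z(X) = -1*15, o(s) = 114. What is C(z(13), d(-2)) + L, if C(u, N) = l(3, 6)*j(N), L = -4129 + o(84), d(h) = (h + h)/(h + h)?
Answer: -4018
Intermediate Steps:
z(X) = -15
d(h) = 1 (d(h) = (2*h)/((2*h)) = (2*h)*(1/(2*h)) = 1)
L = -4015 (L = -4129 + 114 = -4015)
C(u, N) = -3*N
C(z(13), d(-2)) + L = -3*1 - 4015 = -3 - 4015 = -4018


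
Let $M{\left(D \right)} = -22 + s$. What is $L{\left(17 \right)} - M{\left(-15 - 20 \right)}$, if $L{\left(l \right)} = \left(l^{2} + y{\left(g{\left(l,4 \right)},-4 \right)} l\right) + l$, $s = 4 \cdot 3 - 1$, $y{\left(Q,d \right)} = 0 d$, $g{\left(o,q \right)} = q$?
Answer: $317$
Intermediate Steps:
$y{\left(Q,d \right)} = 0$
$s = 11$ ($s = 12 - 1 = 11$)
$M{\left(D \right)} = -11$ ($M{\left(D \right)} = -22 + 11 = -11$)
$L{\left(l \right)} = l + l^{2}$ ($L{\left(l \right)} = \left(l^{2} + 0 l\right) + l = \left(l^{2} + 0\right) + l = l^{2} + l = l + l^{2}$)
$L{\left(17 \right)} - M{\left(-15 - 20 \right)} = 17 \left(1 + 17\right) - -11 = 17 \cdot 18 + 11 = 306 + 11 = 317$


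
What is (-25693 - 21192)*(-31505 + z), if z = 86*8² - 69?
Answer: 1222291950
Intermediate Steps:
z = 5435 (z = 86*64 - 69 = 5504 - 69 = 5435)
(-25693 - 21192)*(-31505 + z) = (-25693 - 21192)*(-31505 + 5435) = -46885*(-26070) = 1222291950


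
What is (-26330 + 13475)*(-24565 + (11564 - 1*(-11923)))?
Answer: 13857690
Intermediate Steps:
(-26330 + 13475)*(-24565 + (11564 - 1*(-11923))) = -12855*(-24565 + (11564 + 11923)) = -12855*(-24565 + 23487) = -12855*(-1078) = 13857690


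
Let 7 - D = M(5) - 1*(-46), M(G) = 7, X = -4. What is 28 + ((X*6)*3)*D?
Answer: 3340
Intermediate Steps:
D = -46 (D = 7 - (7 - 1*(-46)) = 7 - (7 + 46) = 7 - 1*53 = 7 - 53 = -46)
28 + ((X*6)*3)*D = 28 + (-4*6*3)*(-46) = 28 - 24*3*(-46) = 28 - 72*(-46) = 28 + 3312 = 3340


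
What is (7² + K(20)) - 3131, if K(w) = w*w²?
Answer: 4918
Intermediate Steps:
K(w) = w³
(7² + K(20)) - 3131 = (7² + 20³) - 3131 = (49 + 8000) - 3131 = 8049 - 3131 = 4918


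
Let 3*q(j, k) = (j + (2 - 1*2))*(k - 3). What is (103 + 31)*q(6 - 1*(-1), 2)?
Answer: -938/3 ≈ -312.67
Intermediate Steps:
q(j, k) = j*(-3 + k)/3 (q(j, k) = ((j + (2 - 1*2))*(k - 3))/3 = ((j + (2 - 2))*(-3 + k))/3 = ((j + 0)*(-3 + k))/3 = (j*(-3 + k))/3 = j*(-3 + k)/3)
(103 + 31)*q(6 - 1*(-1), 2) = (103 + 31)*((6 - 1*(-1))*(-3 + 2)/3) = 134*((⅓)*(6 + 1)*(-1)) = 134*((⅓)*7*(-1)) = 134*(-7/3) = -938/3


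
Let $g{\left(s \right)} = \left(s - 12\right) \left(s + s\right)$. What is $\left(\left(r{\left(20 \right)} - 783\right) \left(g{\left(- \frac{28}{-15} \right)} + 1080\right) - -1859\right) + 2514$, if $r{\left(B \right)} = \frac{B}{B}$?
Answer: $- \frac{182385691}{225} \approx -8.106 \cdot 10^{5}$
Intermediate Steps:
$g{\left(s \right)} = 2 s \left(-12 + s\right)$ ($g{\left(s \right)} = \left(-12 + s\right) 2 s = 2 s \left(-12 + s\right)$)
$r{\left(B \right)} = 1$
$\left(\left(r{\left(20 \right)} - 783\right) \left(g{\left(- \frac{28}{-15} \right)} + 1080\right) - -1859\right) + 2514 = \left(\left(1 - 783\right) \left(2 \left(- \frac{28}{-15}\right) \left(-12 - \frac{28}{-15}\right) + 1080\right) - -1859\right) + 2514 = \left(- 782 \left(2 \left(\left(-28\right) \left(- \frac{1}{15}\right)\right) \left(-12 - - \frac{28}{15}\right) + 1080\right) + 1859\right) + 2514 = \left(- 782 \left(2 \cdot \frac{28}{15} \left(-12 + \frac{28}{15}\right) + 1080\right) + 1859\right) + 2514 = \left(- 782 \left(2 \cdot \frac{28}{15} \left(- \frac{152}{15}\right) + 1080\right) + 1859\right) + 2514 = \left(- 782 \left(- \frac{8512}{225} + 1080\right) + 1859\right) + 2514 = \left(\left(-782\right) \frac{234488}{225} + 1859\right) + 2514 = \left(- \frac{183369616}{225} + 1859\right) + 2514 = - \frac{182951341}{225} + 2514 = - \frac{182385691}{225}$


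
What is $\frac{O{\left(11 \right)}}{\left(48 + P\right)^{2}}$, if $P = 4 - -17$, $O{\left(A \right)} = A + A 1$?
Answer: $\frac{22}{4761} \approx 0.0046209$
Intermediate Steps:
$O{\left(A \right)} = 2 A$ ($O{\left(A \right)} = A + A = 2 A$)
$P = 21$ ($P = 4 + 17 = 21$)
$\frac{O{\left(11 \right)}}{\left(48 + P\right)^{2}} = \frac{2 \cdot 11}{\left(48 + 21\right)^{2}} = \frac{22}{69^{2}} = \frac{22}{4761}$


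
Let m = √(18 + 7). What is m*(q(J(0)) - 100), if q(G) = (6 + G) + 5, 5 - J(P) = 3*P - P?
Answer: -420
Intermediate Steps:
J(P) = 5 - 2*P (J(P) = 5 - (3*P - P) = 5 - 2*P)
q(G) = 11 + G
m = 5 (m = √25 = 5)
m*(q(J(0)) - 100) = 5*((11 + (5 - 2*0)) - 100) = 5*((11 + (5 + 0)) - 100) = 5*((11 + 5) - 100) = 5*(16 - 100) = 5*(-84) = -420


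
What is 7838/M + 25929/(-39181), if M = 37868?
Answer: -337389347/741853054 ≈ -0.45479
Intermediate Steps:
7838/M + 25929/(-39181) = 7838/37868 + 25929/(-39181) = 7838*(1/37868) + 25929*(-1/39181) = 3919/18934 - 25929/39181 = -337389347/741853054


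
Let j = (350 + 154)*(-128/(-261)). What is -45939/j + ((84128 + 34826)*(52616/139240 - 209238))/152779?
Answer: -282613787475481771/1732778306560 ≈ -1.6310e+5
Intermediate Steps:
j = 7168/29 (j = 504*(-128*(-1/261)) = 504*(128/261) = 7168/29 ≈ 247.17)
-45939/j + ((84128 + 34826)*(52616/139240 - 209238))/152779 = -45939/7168/29 + ((84128 + 34826)*(52616/139240 - 209238))/152779 = -45939*29/7168 + (118954*(52616*(1/139240) - 209238))*(1/152779) = -1332231/7168 + (118954*(6577/17405 - 209238))*(1/152779) = -1332231/7168 + (118954*(-3641780813/17405))*(1/152779) = -1332231/7168 - 433204394829602/17405*1/152779 = -1332231/7168 - 39382217711782/241738045 = -282613787475481771/1732778306560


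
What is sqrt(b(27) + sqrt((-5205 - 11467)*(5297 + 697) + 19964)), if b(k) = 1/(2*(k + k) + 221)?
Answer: sqrt(329 + 216482*I*sqrt(24978001))/329 ≈ 70.695 + 70.695*I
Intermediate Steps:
b(k) = 1/(221 + 4*k) (b(k) = 1/(2*(2*k) + 221) = 1/(4*k + 221) = 1/(221 + 4*k))
sqrt(b(27) + sqrt((-5205 - 11467)*(5297 + 697) + 19964)) = sqrt(1/(221 + 4*27) + sqrt((-5205 - 11467)*(5297 + 697) + 19964)) = sqrt(1/(221 + 108) + sqrt(-16672*5994 + 19964)) = sqrt(1/329 + sqrt(-99931968 + 19964)) = sqrt(1/329 + sqrt(-99912004)) = sqrt(1/329 + 2*I*sqrt(24978001))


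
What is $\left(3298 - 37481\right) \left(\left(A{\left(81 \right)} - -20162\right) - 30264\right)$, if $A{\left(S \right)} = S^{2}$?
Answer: $121042003$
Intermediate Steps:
$\left(3298 - 37481\right) \left(\left(A{\left(81 \right)} - -20162\right) - 30264\right) = \left(3298 - 37481\right) \left(\left(81^{2} - -20162\right) - 30264\right) = - 34183 \left(\left(6561 + 20162\right) - 30264\right) = - 34183 \left(26723 - 30264\right) = \left(-34183\right) \left(-3541\right) = 121042003$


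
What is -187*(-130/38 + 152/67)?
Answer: 274329/1273 ≈ 215.50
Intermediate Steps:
-187*(-130/38 + 152/67) = -187*(-130*1/38 + 152*(1/67)) = -187*(-65/19 + 152/67) = -187*(-1467/1273) = 274329/1273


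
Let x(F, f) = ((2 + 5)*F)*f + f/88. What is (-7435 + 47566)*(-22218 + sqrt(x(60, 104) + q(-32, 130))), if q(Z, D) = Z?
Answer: -891630558 + 120393*sqrt(586839)/11 ≈ -8.8325e+8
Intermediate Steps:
x(F, f) = f/88 + 7*F*f (x(F, f) = (7*F)*f + f*(1/88) = 7*F*f + f/88 = f/88 + 7*F*f)
(-7435 + 47566)*(-22218 + sqrt(x(60, 104) + q(-32, 130))) = (-7435 + 47566)*(-22218 + sqrt((1/88)*104*(1 + 616*60) - 32)) = 40131*(-22218 + sqrt((1/88)*104*(1 + 36960) - 32)) = 40131*(-22218 + sqrt((1/88)*104*36961 - 32)) = 40131*(-22218 + sqrt(480493/11 - 32)) = 40131*(-22218 + sqrt(480141/11)) = 40131*(-22218 + 3*sqrt(586839)/11) = -891630558 + 120393*sqrt(586839)/11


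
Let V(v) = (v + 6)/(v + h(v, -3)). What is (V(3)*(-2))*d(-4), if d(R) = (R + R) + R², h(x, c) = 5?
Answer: -18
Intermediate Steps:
d(R) = R² + 2*R (d(R) = 2*R + R² = R² + 2*R)
V(v) = (6 + v)/(5 + v) (V(v) = (v + 6)/(v + 5) = (6 + v)/(5 + v))
(V(3)*(-2))*d(-4) = (((6 + 3)/(5 + 3))*(-2))*(-4*(2 - 4)) = ((9/8)*(-2))*(-4*(-2)) = (((⅛)*9)*(-2))*8 = ((9/8)*(-2))*8 = -9/4*8 = -18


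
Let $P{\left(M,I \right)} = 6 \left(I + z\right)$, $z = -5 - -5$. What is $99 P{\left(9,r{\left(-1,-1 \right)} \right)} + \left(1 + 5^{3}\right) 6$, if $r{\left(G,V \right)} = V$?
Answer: $162$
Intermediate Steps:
$z = 0$ ($z = -5 + 5 = 0$)
$P{\left(M,I \right)} = 6 I$ ($P{\left(M,I \right)} = 6 \left(I + 0\right) = 6 I$)
$99 P{\left(9,r{\left(-1,-1 \right)} \right)} + \left(1 + 5^{3}\right) 6 = 99 \cdot 6 \left(-1\right) + \left(1 + 5^{3}\right) 6 = 99 \left(-6\right) + \left(1 + 125\right) 6 = -594 + 126 \cdot 6 = -594 + 756 = 162$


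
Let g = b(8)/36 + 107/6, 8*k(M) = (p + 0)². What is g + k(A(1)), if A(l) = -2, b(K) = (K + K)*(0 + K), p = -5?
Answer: 1765/72 ≈ 24.514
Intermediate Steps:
b(K) = 2*K² (b(K) = (2*K)*K = 2*K²)
k(M) = 25/8 (k(M) = (-5 + 0)²/8 = (⅛)*(-5)² = (⅛)*25 = 25/8)
g = 385/18 (g = (2*8²)/36 + 107/6 = (2*64)*(1/36) + 107*(⅙) = 128*(1/36) + 107/6 = 32/9 + 107/6 = 385/18 ≈ 21.389)
g + k(A(1)) = 385/18 + 25/8 = 1765/72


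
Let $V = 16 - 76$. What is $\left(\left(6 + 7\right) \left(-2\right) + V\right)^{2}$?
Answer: $7396$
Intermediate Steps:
$V = -60$ ($V = 16 - 76 = -60$)
$\left(\left(6 + 7\right) \left(-2\right) + V\right)^{2} = \left(\left(6 + 7\right) \left(-2\right) - 60\right)^{2} = \left(13 \left(-2\right) - 60\right)^{2} = \left(-26 - 60\right)^{2} = \left(-86\right)^{2} = 7396$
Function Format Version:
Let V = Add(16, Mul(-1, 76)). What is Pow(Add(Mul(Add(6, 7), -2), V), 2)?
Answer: 7396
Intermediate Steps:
V = -60 (V = Add(16, -76) = -60)
Pow(Add(Mul(Add(6, 7), -2), V), 2) = Pow(Add(Mul(Add(6, 7), -2), -60), 2) = Pow(Add(Mul(13, -2), -60), 2) = Pow(Add(-26, -60), 2) = Pow(-86, 2) = 7396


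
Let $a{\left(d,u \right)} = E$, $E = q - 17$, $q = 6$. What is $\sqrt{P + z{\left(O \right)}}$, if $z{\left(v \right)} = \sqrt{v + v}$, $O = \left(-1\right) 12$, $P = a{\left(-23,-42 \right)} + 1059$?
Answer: $\sqrt{1048 + 2 i \sqrt{6}} \approx 32.373 + 0.07566 i$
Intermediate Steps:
$E = -11$ ($E = 6 - 17 = -11$)
$a{\left(d,u \right)} = -11$
$P = 1048$ ($P = -11 + 1059 = 1048$)
$O = -12$
$z{\left(v \right)} = \sqrt{2} \sqrt{v}$ ($z{\left(v \right)} = \sqrt{2 v} = \sqrt{2} \sqrt{v}$)
$\sqrt{P + z{\left(O \right)}} = \sqrt{1048 + \sqrt{2} \sqrt{-12}} = \sqrt{1048 + \sqrt{2} \cdot 2 i \sqrt{3}} = \sqrt{1048 + 2 i \sqrt{6}}$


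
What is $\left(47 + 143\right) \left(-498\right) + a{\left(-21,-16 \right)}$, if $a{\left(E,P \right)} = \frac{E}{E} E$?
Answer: $-94641$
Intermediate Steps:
$a{\left(E,P \right)} = E$ ($a{\left(E,P \right)} = 1 E = E$)
$\left(47 + 143\right) \left(-498\right) + a{\left(-21,-16 \right)} = \left(47 + 143\right) \left(-498\right) - 21 = 190 \left(-498\right) - 21 = -94620 - 21 = -94641$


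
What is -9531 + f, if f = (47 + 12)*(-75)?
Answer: -13956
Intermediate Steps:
f = -4425 (f = 59*(-75) = -4425)
-9531 + f = -9531 - 4425 = -13956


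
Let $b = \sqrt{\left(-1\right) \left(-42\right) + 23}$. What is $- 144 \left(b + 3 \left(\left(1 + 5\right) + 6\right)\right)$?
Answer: $-5184 - 144 \sqrt{65} \approx -6345.0$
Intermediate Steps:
$b = \sqrt{65}$ ($b = \sqrt{42 + 23} = \sqrt{65} \approx 8.0623$)
$- 144 \left(b + 3 \left(\left(1 + 5\right) + 6\right)\right) = - 144 \left(\sqrt{65} + 3 \left(\left(1 + 5\right) + 6\right)\right) = - 144 \left(\sqrt{65} + 3 \left(6 + 6\right)\right) = - 144 \left(\sqrt{65} + 3 \cdot 12\right) = - 144 \left(\sqrt{65} + 36\right) = - 144 \left(36 + \sqrt{65}\right) = -5184 - 144 \sqrt{65}$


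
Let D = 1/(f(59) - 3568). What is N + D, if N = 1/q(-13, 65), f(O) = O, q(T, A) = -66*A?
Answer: -709/1368510 ≈ -0.00051808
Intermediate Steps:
N = -1/4290 (N = 1/(-66*65) = 1/(-4290) = -1/4290 ≈ -0.00023310)
D = -1/3509 (D = 1/(59 - 3568) = 1/(-3509) = -1/3509 ≈ -0.00028498)
N + D = -1/4290 - 1/3509 = -709/1368510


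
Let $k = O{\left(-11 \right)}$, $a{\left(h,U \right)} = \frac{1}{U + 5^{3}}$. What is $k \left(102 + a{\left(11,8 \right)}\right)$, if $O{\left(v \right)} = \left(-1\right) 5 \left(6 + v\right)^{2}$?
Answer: $- \frac{1695875}{133} \approx -12751.0$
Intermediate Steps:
$a{\left(h,U \right)} = \frac{1}{125 + U}$ ($a{\left(h,U \right)} = \frac{1}{U + 125} = \frac{1}{125 + U}$)
$O{\left(v \right)} = - 5 \left(6 + v\right)^{2}$
$k = -125$ ($k = - 5 \left(6 - 11\right)^{2} = - 5 \left(-5\right)^{2} = \left(-5\right) 25 = -125$)
$k \left(102 + a{\left(11,8 \right)}\right) = - 125 \left(102 + \frac{1}{125 + 8}\right) = - 125 \left(102 + \frac{1}{133}\right) = \left(-125\right) \frac{13567}{133} = - \frac{1695875}{133}$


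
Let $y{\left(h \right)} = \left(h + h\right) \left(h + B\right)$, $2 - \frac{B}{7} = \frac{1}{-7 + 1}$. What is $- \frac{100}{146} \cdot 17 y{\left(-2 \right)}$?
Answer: $\frac{134300}{219} \approx 613.24$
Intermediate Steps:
$B = \frac{91}{6}$ ($B = 14 - \frac{7}{-7 + 1} = 14 - \frac{7}{-6} = 14 - - \frac{7}{6} = 14 + \frac{7}{6} = \frac{91}{6} \approx 15.167$)
$y{\left(h \right)} = 2 h \left(\frac{91}{6} + h\right)$ ($y{\left(h \right)} = \left(h + h\right) \left(h + \frac{91}{6}\right) = 2 h \left(\frac{91}{6} + h\right)$)
$- \frac{100}{146} \cdot 17 y{\left(-2 \right)} = - \frac{100}{146} \cdot 17 \cdot \frac{1}{3} \left(-2\right) \left(91 + 6 \left(-2\right)\right) = \left(-100\right) \frac{1}{146} \cdot 17 \cdot \frac{1}{3} \left(-2\right) \left(91 - 12\right) = \left(- \frac{50}{73}\right) 17 \cdot \frac{1}{3} \left(-2\right) 79 = \left(- \frac{850}{73}\right) \left(- \frac{158}{3}\right) = \frac{134300}{219}$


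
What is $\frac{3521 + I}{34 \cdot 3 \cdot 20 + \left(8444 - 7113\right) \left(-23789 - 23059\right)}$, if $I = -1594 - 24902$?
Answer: $\frac{22975}{62352648} \approx 0.00036847$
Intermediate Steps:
$I = -26496$ ($I = -1594 - 24902 = -26496$)
$\frac{3521 + I}{34 \cdot 3 \cdot 20 + \left(8444 - 7113\right) \left(-23789 - 23059\right)} = \frac{3521 - 26496}{34 \cdot 3 \cdot 20 + \left(8444 - 7113\right) \left(-23789 - 23059\right)} = - \frac{22975}{102 \cdot 20 + 1331 \left(-46848\right)} = - \frac{22975}{2040 - 62354688} = - \frac{22975}{-62352648} = \left(-22975\right) \left(- \frac{1}{62352648}\right) = \frac{22975}{62352648}$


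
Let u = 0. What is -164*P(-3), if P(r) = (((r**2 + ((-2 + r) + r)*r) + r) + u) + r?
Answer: -4428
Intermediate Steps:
P(r) = r**2 + 2*r + r*(-2 + 2*r) (P(r) = (((r**2 + ((-2 + r) + r)*r) + r) + 0) + r = (((r**2 + (-2 + 2*r)*r) + r) + 0) + r = (((r**2 + r*(-2 + 2*r)) + r) + 0) + r = ((r + r**2 + r*(-2 + 2*r)) + 0) + r = (r + r**2 + r*(-2 + 2*r)) + r = r**2 + 2*r + r*(-2 + 2*r))
-164*P(-3) = -492*(-3)**2 = -492*9 = -164*27 = -4428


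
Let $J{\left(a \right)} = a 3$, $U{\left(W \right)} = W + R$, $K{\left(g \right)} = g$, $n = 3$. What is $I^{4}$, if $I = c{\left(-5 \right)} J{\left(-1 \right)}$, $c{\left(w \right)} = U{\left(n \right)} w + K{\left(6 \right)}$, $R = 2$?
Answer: $10556001$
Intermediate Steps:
$U{\left(W \right)} = 2 + W$ ($U{\left(W \right)} = W + 2 = 2 + W$)
$J{\left(a \right)} = 3 a$
$c{\left(w \right)} = 6 + 5 w$ ($c{\left(w \right)} = \left(2 + 3\right) w + 6 = 5 w + 6 = 6 + 5 w$)
$I = 57$ ($I = \left(6 + 5 \left(-5\right)\right) 3 \left(-1\right) = \left(6 - 25\right) \left(-3\right) = \left(-19\right) \left(-3\right) = 57$)
$I^{4} = 57^{4} = 10556001$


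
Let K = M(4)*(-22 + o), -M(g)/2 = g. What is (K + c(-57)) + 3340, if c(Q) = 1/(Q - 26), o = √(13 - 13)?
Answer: 291827/83 ≈ 3516.0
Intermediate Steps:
o = 0 (o = √0 = 0)
c(Q) = 1/(-26 + Q)
M(g) = -2*g
K = 176 (K = (-2*4)*(-22 + 0) = -8*(-22) = 176)
(K + c(-57)) + 3340 = (176 + 1/(-26 - 57)) + 3340 = (176 + 1/(-83)) + 3340 = (176 - 1/83) + 3340 = 14607/83 + 3340 = 291827/83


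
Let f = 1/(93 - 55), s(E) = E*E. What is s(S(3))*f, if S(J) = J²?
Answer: 81/38 ≈ 2.1316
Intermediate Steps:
s(E) = E²
f = 1/38 ≈ 0.026316
s(S(3))*f = (3²)²*(1/38) = 9²*(1/38) = 81*(1/38) = 81/38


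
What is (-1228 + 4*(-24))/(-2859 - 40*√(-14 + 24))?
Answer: 3785316/8157881 - 52960*√10/8157881 ≈ 0.44348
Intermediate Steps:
(-1228 + 4*(-24))/(-2859 - 40*√(-14 + 24)) = (-1228 - 96)/(-2859 - 40*√10) = -1324/(-2859 - 40*√10)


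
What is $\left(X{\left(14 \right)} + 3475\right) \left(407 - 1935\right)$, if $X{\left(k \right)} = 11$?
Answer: $-5326608$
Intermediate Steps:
$\left(X{\left(14 \right)} + 3475\right) \left(407 - 1935\right) = \left(11 + 3475\right) \left(407 - 1935\right) = 3486 \left(-1528\right) = -5326608$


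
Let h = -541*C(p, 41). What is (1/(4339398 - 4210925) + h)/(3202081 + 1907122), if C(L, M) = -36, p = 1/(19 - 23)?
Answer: 2502140149/656394637019 ≈ 0.0038119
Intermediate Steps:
p = -¼ (p = 1/(-4) = -¼ ≈ -0.25000)
h = 19476 (h = -541*(-36) = 19476)
(1/(4339398 - 4210925) + h)/(3202081 + 1907122) = (1/(4339398 - 4210925) + 19476)/(3202081 + 1907122) = (1/128473 + 19476)/5109203 = (1/128473 + 19476)*(1/5109203) = (2502140149/128473)*(1/5109203) = 2502140149/656394637019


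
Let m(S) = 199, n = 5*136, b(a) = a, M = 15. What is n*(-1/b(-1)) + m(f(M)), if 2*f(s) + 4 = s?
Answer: 879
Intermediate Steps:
n = 680
f(s) = -2 + s/2
n*(-1/b(-1)) + m(f(M)) = 680*(-1/(-1)) + 199 = 680*(-1*(-1)) + 199 = 680*1 + 199 = 680 + 199 = 879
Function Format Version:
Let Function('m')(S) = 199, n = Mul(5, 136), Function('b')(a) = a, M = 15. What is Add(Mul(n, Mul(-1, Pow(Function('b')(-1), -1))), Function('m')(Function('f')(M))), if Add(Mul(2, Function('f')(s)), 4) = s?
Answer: 879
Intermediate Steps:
n = 680
Function('f')(s) = Add(-2, Mul(Rational(1, 2), s))
Add(Mul(n, Mul(-1, Pow(Function('b')(-1), -1))), Function('m')(Function('f')(M))) = Add(Mul(680, Mul(-1, Pow(-1, -1))), 199) = Add(Mul(680, Mul(-1, -1)), 199) = Add(Mul(680, 1), 199) = Add(680, 199) = 879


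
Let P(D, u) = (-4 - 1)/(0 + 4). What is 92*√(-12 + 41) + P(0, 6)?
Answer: -5/4 + 92*√29 ≈ 494.19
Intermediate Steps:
P(D, u) = -5/4
92*√(-12 + 41) + P(0, 6) = 92*√(-12 + 41) - 5/4 = 92*√29 - 5/4 = -5/4 + 92*√29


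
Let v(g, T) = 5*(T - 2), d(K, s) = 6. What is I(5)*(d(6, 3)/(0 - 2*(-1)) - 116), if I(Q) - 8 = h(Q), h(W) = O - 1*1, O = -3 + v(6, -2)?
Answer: 1808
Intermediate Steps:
v(g, T) = -10 + 5*T (v(g, T) = 5*(-2 + T) = -10 + 5*T)
O = -23 (O = -3 + (-10 + 5*(-2)) = -3 + (-10 - 10) = -3 - 20 = -23)
h(W) = -24 (h(W) = -23 - 1*1 = -23 - 1 = -24)
I(Q) = -16 (I(Q) = 8 - 24 = -16)
I(5)*(d(6, 3)/(0 - 2*(-1)) - 116) = -16*(6/(0 - 2*(-1)) - 116) = -16*(6/(0 + 2) - 116) = -16*(6/2 - 116) = -16*(6*(½) - 116) = -16*(3 - 116) = -16*(-113) = 1808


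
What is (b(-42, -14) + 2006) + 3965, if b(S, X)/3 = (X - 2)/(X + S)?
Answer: 41803/7 ≈ 5971.9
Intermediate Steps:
b(S, X) = 3*(-2 + X)/(S + X) (b(S, X) = 3*((X - 2)/(X + S)) = 3*((-2 + X)/(S + X)) = 3*(-2 + X)/(S + X))
(b(-42, -14) + 2006) + 3965 = (3*(-2 - 14)/(-42 - 14) + 2006) + 3965 = (3*(-16)/(-56) + 2006) + 3965 = (3*(-1/56)*(-16) + 2006) + 3965 = (6/7 + 2006) + 3965 = 14048/7 + 3965 = 41803/7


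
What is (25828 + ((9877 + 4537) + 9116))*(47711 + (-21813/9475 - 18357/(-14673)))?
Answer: 109129806865720886/46342225 ≈ 2.3549e+9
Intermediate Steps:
(25828 + ((9877 + 4537) + 9116))*(47711 + (-21813/9475 - 18357/(-14673))) = (25828 + (14414 + 9116))*(47711 + (-21813*1/9475 - 18357*(-1/14673))) = (25828 + 23530)*(47711 + (-21813/9475 + 6119/4891)) = 49358*(47711 - 48709858/46342225) = 49358*(2210985187117/46342225) = 109129806865720886/46342225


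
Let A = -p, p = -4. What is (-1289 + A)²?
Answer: 1651225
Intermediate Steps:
A = 4 (A = -1*(-4) = 4)
(-1289 + A)² = (-1289 + 4)² = (-1285)² = 1651225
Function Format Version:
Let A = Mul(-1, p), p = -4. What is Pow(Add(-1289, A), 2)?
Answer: 1651225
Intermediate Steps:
A = 4 (A = Mul(-1, -4) = 4)
Pow(Add(-1289, A), 2) = Pow(Add(-1289, 4), 2) = Pow(-1285, 2) = 1651225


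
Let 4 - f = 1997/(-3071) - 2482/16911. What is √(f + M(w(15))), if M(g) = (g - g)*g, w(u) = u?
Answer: √1437571682449117/17311227 ≈ 2.1902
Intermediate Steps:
M(g) = 0 (M(g) = 0*g = 0)
f = 249128213/51933681 (f = 4 - (1997/(-3071) - 2482/16911) = 4 - (1997*(-1/3071) - 2482*1/16911) = 4 - (-1997/3071 - 2482/16911) = 4 - 1*(-41393489/51933681) = 4 + 41393489/51933681 = 249128213/51933681 ≈ 4.7970)
√(f + M(w(15))) = √(249128213/51933681 + 0) = √(249128213/51933681) = √1437571682449117/17311227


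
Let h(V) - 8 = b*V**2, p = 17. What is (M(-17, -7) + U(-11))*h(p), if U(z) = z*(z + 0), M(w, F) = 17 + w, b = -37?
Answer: -1292885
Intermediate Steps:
U(z) = z**2 (U(z) = z*z = z**2)
h(V) = 8 - 37*V**2
(M(-17, -7) + U(-11))*h(p) = ((17 - 17) + (-11)**2)*(8 - 37*17**2) = (0 + 121)*(8 - 37*289) = 121*(8 - 10693) = 121*(-10685) = -1292885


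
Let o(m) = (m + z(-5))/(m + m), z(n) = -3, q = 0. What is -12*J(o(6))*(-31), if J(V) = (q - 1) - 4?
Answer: -1860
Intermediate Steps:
o(m) = (-3 + m)/(2*m) (o(m) = (m - 3)/(m + m) = (-3 + m)/((2*m)) = (-3 + m)*(1/(2*m)) = (-3 + m)/(2*m))
J(V) = -5 (J(V) = (0 - 1) - 4 = -1 - 4 = -5)
-12*J(o(6))*(-31) = -12*(-5)*(-31) = 60*(-31) = -1860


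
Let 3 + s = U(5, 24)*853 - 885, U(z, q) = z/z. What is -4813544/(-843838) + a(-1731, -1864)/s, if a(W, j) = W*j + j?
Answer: -272097280132/2953433 ≈ -92129.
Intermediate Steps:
U(z, q) = 1
a(W, j) = j + W*j
s = -35 (s = -3 + (1*853 - 885) = -3 + (853 - 885) = -3 - 32 = -35)
-4813544/(-843838) + a(-1731, -1864)/s = -4813544/(-843838) - 1864*(1 - 1731)/(-35) = -4813544*(-1/843838) - 1864*(-1730)*(-1/35) = 2406772/421919 + 3224720*(-1/35) = 2406772/421919 - 644944/7 = -272097280132/2953433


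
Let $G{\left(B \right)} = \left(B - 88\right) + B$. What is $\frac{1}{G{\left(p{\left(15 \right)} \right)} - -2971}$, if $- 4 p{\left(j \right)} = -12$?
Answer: $\frac{1}{2889} \approx 0.00034614$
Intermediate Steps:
$p{\left(j \right)} = 3$ ($p{\left(j \right)} = \left(- \frac{1}{4}\right) \left(-12\right) = 3$)
$G{\left(B \right)} = -88 + 2 B$ ($G{\left(B \right)} = \left(-88 + B\right) + B = -88 + 2 B$)
$\frac{1}{G{\left(p{\left(15 \right)} \right)} - -2971} = \frac{1}{\left(-88 + 2 \cdot 3\right) - -2971} = \frac{1}{\left(-88 + 6\right) + \left(-8644 + 11615\right)} = \frac{1}{-82 + 2971} = \frac{1}{2889}$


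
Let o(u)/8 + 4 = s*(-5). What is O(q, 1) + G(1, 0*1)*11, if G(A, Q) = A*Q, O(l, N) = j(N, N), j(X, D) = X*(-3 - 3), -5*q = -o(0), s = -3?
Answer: -6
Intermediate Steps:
o(u) = 88 (o(u) = -32 + 8*(-3*(-5)) = -32 + 8*15 = -32 + 120 = 88)
q = 88/5 (q = -(-1)*88/5 = -⅕*(-88) = 88/5 ≈ 17.600)
j(X, D) = -6*X (j(X, D) = X*(-6) = -6*X)
O(l, N) = -6*N
O(q, 1) + G(1, 0*1)*11 = -6*1 + (1*(0*1))*11 = -6 + (1*0)*11 = -6 + 0*11 = -6 + 0 = -6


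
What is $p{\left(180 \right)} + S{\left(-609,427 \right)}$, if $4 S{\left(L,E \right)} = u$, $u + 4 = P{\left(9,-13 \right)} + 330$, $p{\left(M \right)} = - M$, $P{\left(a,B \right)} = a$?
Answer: $- \frac{385}{4} \approx -96.25$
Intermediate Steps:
$u = 335$ ($u = -4 + \left(9 + 330\right) = -4 + 339 = 335$)
$S{\left(L,E \right)} = \frac{335}{4}$ ($S{\left(L,E \right)} = \frac{1}{4} \cdot 335 = \frac{335}{4}$)
$p{\left(180 \right)} + S{\left(-609,427 \right)} = \left(-1\right) 180 + \frac{335}{4} = -180 + \frac{335}{4} = - \frac{385}{4}$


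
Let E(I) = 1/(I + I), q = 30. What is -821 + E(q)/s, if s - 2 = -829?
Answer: -40738021/49620 ≈ -821.00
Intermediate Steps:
s = -827 (s = 2 - 829 = -827)
E(I) = 1/(2*I)
-821 + E(q)/s = -821 + ((1/2)/30)/(-827) = -821 - 1/(1654*30) = -821 - 1/827*1/60 = -821 - 1/49620 = -40738021/49620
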